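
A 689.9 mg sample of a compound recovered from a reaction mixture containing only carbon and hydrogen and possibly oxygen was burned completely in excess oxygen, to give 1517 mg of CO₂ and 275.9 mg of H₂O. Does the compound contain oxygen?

mol C = 1.517 g CO₂ ÷ 44.009 g/mol = 0.034470 mol
mol H = 2 × 0.2759 g H₂O ÷ 18.015 g/mol = 0.030630 mol
C and H account for only 0.44490 g of the 0.6899 g sample; the remaining 0.24500 g must be oxygen.

yes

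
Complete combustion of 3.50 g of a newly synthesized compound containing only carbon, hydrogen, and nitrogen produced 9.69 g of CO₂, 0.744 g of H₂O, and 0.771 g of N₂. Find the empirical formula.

C8H3N2

mol C = 9.69 g CO₂ ÷ 44.009 g/mol = 0.2202 mol
mol H = 2 × 0.744 g H₂O ÷ 18.015 g/mol = 0.08260 mol
mol N = 2 × 0.771 g N₂ ÷ 28.014 g/mol = 0.05504 mol
Divide by the smallest (0.05504 mol): C 4.000, H 1.501, N 1.000
Multiplying each by 2 gives whole numbers: C 8.00, H 3.00, N 2.00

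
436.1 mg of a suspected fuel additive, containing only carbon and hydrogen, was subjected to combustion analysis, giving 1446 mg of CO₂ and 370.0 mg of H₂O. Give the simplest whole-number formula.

mol C = 1.446 g CO₂ ÷ 44.009 g/mol = 0.032857 mol
mol H = 2 × 0.3700 g H₂O ÷ 18.015 g/mol = 0.041077 mol
Divide by the smallest (0.032857 mol): C 1.000, H 1.250
Multiplying each by 4 gives whole numbers: C 4.00, H 5.00

C4H5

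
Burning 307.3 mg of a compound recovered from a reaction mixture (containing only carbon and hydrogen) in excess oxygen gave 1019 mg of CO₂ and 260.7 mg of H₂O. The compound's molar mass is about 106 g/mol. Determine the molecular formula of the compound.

C8H10

mol C = 1.019 g CO₂ ÷ 44.009 g/mol = 0.023154 mol
mol H = 2 × 0.2607 g H₂O ÷ 18.015 g/mol = 0.028943 mol
Divide by the smallest (0.023154 mol): C 1.000, H 1.250
Multiplying each by 4 gives whole numbers: C 4.00, H 5.00
Empirical formula: C4H5
Empirical-formula mass = 53.08 g/mol; 106 ÷ 53.08 ≈ 2, so the molecular formula is C8H10.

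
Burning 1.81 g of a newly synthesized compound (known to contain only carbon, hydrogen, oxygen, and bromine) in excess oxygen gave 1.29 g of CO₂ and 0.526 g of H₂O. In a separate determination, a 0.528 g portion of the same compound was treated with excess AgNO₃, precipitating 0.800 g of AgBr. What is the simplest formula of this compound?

mol C = 1.29 g CO₂ ÷ 44.009 g/mol = 0.02931 mol
mol H = 2 × 0.526 g H₂O ÷ 18.015 g/mol = 0.05840 mol
From the AgBr data: mol Br per gram of compound = (0.800 ÷ 187.772) ÷ 0.528 = 0.008069 mol/g, so in the 1.81 g combustion sample mol Br = 0.01461 mol
mass O = 1.81 − (0.3521 + 0.05886 + 1.167) = 0.2321 g → mol O = 0.2321 ÷ 15.999 = 0.01450 mol
Divide by the smallest (0.01450 mol): C 2.021, H 4.026, Br 1.007, O 1.000

C2H4BrO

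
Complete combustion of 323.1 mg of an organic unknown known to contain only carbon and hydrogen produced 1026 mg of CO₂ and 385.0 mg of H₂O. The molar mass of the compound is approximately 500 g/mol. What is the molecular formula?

C36H66

mol C = 1.026 g CO₂ ÷ 44.009 g/mol = 0.023313 mol
mol H = 2 × 0.3850 g H₂O ÷ 18.015 g/mol = 0.042742 mol
Divide by the smallest (0.023313 mol): C 1.000, H 1.833
Multiplying each by 6 gives whole numbers: C 6.00, H 11.00
Empirical formula: C6H11
Empirical-formula mass = 83.15 g/mol; 500 ÷ 83.15 ≈ 6, so the molecular formula is C36H66.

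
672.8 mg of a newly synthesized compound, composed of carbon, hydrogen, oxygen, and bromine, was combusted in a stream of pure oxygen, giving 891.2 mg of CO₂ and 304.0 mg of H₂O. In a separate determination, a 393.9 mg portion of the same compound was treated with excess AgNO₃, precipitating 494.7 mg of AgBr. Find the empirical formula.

mol C = 0.8912 g CO₂ ÷ 44.009 g/mol = 0.020250 mol
mol H = 2 × 0.3040 g H₂O ÷ 18.015 g/mol = 0.033750 mol
From the AgBr data: mol Br per gram of compound = (0.4947 ÷ 187.772) ÷ 0.3939 = 0.0066884 mol/g, so in the 0.6728 g combustion sample mol Br = 0.0045000 mol
mass O = 0.6728 − (0.24323 + 0.034020 + 0.35957) = 0.035986 g → mol O = 0.035986 ÷ 15.999 = 0.0022493 mol
Divide by the smallest (0.0022493 mol): C 9.003, H 15.005, Br 2.001, O 1.000

C9H15Br2O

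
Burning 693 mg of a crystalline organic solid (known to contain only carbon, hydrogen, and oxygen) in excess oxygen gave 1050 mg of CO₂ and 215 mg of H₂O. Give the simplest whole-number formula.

mol C = 1.05 g CO₂ ÷ 44.009 g/mol = 0.02386 mol
mol H = 2 × 0.215 g H₂O ÷ 18.015 g/mol = 0.02387 mol
mass O = 0.693 − (0.2866 + 0.02406) = 0.3824 g → mol O = 0.3824 ÷ 15.999 = 0.02390 mol
Divide by the smallest (0.02386 mol): C 1.000, H 1.000, O 1.002

CHO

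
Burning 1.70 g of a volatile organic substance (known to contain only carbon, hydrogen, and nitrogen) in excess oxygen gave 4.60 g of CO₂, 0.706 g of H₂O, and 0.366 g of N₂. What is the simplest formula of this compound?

mol C = 4.60 g CO₂ ÷ 44.009 g/mol = 0.1045 mol
mol H = 2 × 0.706 g H₂O ÷ 18.015 g/mol = 0.07838 mol
mol N = 2 × 0.366 g N₂ ÷ 28.014 g/mol = 0.02613 mol
Divide by the smallest (0.02613 mol): C 4.000, H 3.000, N 1.000

C4H3N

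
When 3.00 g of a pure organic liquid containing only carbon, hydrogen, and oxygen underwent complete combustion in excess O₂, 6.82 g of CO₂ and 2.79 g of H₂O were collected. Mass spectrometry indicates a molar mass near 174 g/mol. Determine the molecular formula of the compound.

C9H18O3

mol C = 6.82 g CO₂ ÷ 44.009 g/mol = 0.1550 mol
mol H = 2 × 2.79 g H₂O ÷ 18.015 g/mol = 0.3097 mol
mass O = 3.00 − (1.861 + 0.3122) = 0.8265 g → mol O = 0.8265 ÷ 15.999 = 0.05166 mol
Divide by the smallest (0.05166 mol): C 3.000, H 5.996, O 1.000
Empirical formula: C3H6O
Empirical-formula mass = 58.08 g/mol; 174 ÷ 58.08 ≈ 3, so the molecular formula is C9H18O3.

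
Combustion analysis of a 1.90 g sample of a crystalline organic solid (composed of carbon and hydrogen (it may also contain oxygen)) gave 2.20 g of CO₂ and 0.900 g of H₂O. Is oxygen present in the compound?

mol C = 2.20 g CO₂ ÷ 44.009 g/mol = 0.04999 mol
mol H = 2 × 0.900 g H₂O ÷ 18.015 g/mol = 0.09992 mol
C and H account for only 0.7011 g of the 1.90 g sample; the remaining 1.199 g must be oxygen.

yes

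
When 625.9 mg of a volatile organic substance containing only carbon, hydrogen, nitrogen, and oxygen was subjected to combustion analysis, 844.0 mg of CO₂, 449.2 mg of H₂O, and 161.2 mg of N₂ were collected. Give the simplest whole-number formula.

mol C = 0.8440 g CO₂ ÷ 44.009 g/mol = 0.019178 mol
mol H = 2 × 0.4492 g H₂O ÷ 18.015 g/mol = 0.049870 mol
mol N = 2 × 0.1612 g N₂ ÷ 28.014 g/mol = 0.011509 mol
mass O = 0.6259 − (0.23035 + 0.050269 + 0.16120) = 0.18409 g → mol O = 0.18409 ÷ 15.999 = 0.011506 mol
Divide by the smallest (0.011506 mol): C 1.667, H 4.334, N 1.000, O 1.000
Multiplying each by 3 gives whole numbers: C 5.00, H 13.00, N 3.00, O 3.00

C5H13N3O3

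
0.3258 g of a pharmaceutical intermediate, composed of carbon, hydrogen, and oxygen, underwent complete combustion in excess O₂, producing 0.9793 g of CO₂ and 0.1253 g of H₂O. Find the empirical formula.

mol C = 0.9793 g CO₂ ÷ 44.009 g/mol = 0.022252 mol
mol H = 2 × 0.1253 g H₂O ÷ 18.015 g/mol = 0.013911 mol
mass O = 0.3258 − (0.26727 + 0.014022) = 0.044506 g → mol O = 0.044506 ÷ 15.999 = 0.0027818 mol
Divide by the smallest (0.0027818 mol): C 7.999, H 5.001, O 1.000

C8H5O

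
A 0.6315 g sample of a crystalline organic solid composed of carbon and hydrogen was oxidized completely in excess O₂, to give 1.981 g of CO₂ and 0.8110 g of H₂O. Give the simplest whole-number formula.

mol C = 1.981 g CO₂ ÷ 44.009 g/mol = 0.045014 mol
mol H = 2 × 0.8110 g H₂O ÷ 18.015 g/mol = 0.090036 mol
Divide by the smallest (0.045014 mol): C 1.000, H 2.000

CH2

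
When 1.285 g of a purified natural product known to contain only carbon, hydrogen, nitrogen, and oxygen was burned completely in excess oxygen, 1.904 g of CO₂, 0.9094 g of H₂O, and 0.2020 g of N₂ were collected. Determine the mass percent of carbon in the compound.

mol C = 1.904 g CO₂ ÷ 44.009 g/mol = 0.043264 mol
mol H = 2 × 0.9094 g H₂O ÷ 18.015 g/mol = 0.10096 mol
mol N = 2 × 0.2020 g N₂ ÷ 28.014 g/mol = 0.014421 mol
mass O = 1.285 − (0.51964 + 0.10177 + 0.20200) = 0.46159 g → mol O = 0.46159 ÷ 15.999 = 0.028851 mol
mass % C = 0.51964 g ÷ 1.285 g × 100%

40.44%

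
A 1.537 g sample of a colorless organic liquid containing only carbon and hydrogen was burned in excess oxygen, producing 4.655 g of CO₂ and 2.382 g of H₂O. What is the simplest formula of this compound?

mol C = 4.655 g CO₂ ÷ 44.009 g/mol = 0.10577 mol
mol H = 2 × 2.382 g H₂O ÷ 18.015 g/mol = 0.26445 mol
Divide by the smallest (0.10577 mol): C 1.000, H 2.500
Multiplying each by 2 gives whole numbers: C 2.00, H 5.00

C2H5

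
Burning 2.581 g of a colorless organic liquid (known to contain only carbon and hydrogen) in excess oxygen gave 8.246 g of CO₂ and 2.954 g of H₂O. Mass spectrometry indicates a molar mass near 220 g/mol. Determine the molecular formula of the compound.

mol C = 8.246 g CO₂ ÷ 44.009 g/mol = 0.18737 mol
mol H = 2 × 2.954 g H₂O ÷ 18.015 g/mol = 0.32795 mol
Divide by the smallest (0.18737 mol): C 1.000, H 1.750
Multiplying each by 4 gives whole numbers: C 4.00, H 7.00
Empirical formula: C4H7
Empirical-formula mass = 55.10 g/mol; 220 ÷ 55.10 ≈ 4, so the molecular formula is C16H28.

C16H28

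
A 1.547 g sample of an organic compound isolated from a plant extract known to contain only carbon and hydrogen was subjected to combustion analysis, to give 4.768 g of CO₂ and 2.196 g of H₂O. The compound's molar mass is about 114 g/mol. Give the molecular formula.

mol C = 4.768 g CO₂ ÷ 44.009 g/mol = 0.10834 mol
mol H = 2 × 2.196 g H₂O ÷ 18.015 g/mol = 0.24380 mol
Divide by the smallest (0.10834 mol): C 1.000, H 2.250
Multiplying each by 4 gives whole numbers: C 4.00, H 9.00
Empirical formula: C4H9
Empirical-formula mass = 57.12 g/mol; 114 ÷ 57.12 ≈ 2, so the molecular formula is C8H18.

C8H18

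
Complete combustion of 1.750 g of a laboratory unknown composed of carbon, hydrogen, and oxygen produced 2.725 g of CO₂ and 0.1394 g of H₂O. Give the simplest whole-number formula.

mol C = 2.725 g CO₂ ÷ 44.009 g/mol = 0.061919 mol
mol H = 2 × 0.1394 g H₂O ÷ 18.015 g/mol = 0.015476 mol
mass O = 1.750 − (0.74371 + 0.015600) = 0.99069 g → mol O = 0.99069 ÷ 15.999 = 0.061922 mol
Divide by the smallest (0.015476 mol): C 4.001, H 1.000, O 4.001

C4HO4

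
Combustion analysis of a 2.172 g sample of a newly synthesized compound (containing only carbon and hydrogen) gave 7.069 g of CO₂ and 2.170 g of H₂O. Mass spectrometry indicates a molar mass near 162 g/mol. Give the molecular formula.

C12H18

mol C = 7.069 g CO₂ ÷ 44.009 g/mol = 0.16063 mol
mol H = 2 × 2.170 g H₂O ÷ 18.015 g/mol = 0.24091 mol
Divide by the smallest (0.16063 mol): C 1.000, H 1.500
Multiplying each by 2 gives whole numbers: C 2.00, H 3.00
Empirical formula: C2H3
Empirical-formula mass = 27.05 g/mol; 162 ÷ 27.05 ≈ 6, so the molecular formula is C12H18.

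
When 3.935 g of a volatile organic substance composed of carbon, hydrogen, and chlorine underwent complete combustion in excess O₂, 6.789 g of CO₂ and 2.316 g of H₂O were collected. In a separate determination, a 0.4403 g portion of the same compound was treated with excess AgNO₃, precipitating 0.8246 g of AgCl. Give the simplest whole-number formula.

mol C = 6.789 g CO₂ ÷ 44.009 g/mol = 0.15426 mol
mol H = 2 × 2.316 g H₂O ÷ 18.015 g/mol = 0.25712 mol
From the AgCl data: mol Cl per gram of compound = (0.8246 ÷ 143.318) ÷ 0.4403 = 0.013068 mol/g, so in the 3.935 g combustion sample mol Cl = 0.051421 mol
Divide by the smallest (0.051421 mol): C 3.000, H 5.000, Cl 1.000

C3H5Cl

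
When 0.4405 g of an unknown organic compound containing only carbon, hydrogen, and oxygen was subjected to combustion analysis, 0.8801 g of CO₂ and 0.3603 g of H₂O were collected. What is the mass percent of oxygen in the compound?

mol C = 0.8801 g CO₂ ÷ 44.009 g/mol = 0.019998 mol
mol H = 2 × 0.3603 g H₂O ÷ 18.015 g/mol = 0.040000 mol
mass O = 0.4405 − (0.24020 + 0.040320) = 0.15998 g → mol O = 0.15998 ÷ 15.999 = 0.0099995 mol
mass % O = 0.15998 g ÷ 0.4405 g × 100%

36.32%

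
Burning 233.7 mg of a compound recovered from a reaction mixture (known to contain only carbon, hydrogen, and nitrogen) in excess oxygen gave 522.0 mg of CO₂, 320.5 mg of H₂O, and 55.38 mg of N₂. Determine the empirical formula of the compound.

mol C = 0.5220 g CO₂ ÷ 44.009 g/mol = 0.011861 mol
mol H = 2 × 0.3205 g H₂O ÷ 18.015 g/mol = 0.035581 mol
mol N = 2 × 0.05538 g N₂ ÷ 28.014 g/mol = 0.0039537 mol
Divide by the smallest (0.0039537 mol): C 3.000, H 8.999, N 1.000

C3H9N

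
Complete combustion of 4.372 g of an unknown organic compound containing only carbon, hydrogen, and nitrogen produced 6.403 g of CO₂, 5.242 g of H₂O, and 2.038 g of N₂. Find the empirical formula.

mol C = 6.403 g CO₂ ÷ 44.009 g/mol = 0.14549 mol
mol H = 2 × 5.242 g H₂O ÷ 18.015 g/mol = 0.58196 mol
mol N = 2 × 2.038 g N₂ ÷ 28.014 g/mol = 0.14550 mol
Divide by the smallest (0.14549 mol): C 1.000, H 4.000, N 1.000

CH4N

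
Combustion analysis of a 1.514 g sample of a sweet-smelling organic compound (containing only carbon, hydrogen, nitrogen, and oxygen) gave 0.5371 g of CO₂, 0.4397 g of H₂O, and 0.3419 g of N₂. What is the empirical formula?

mol C = 0.5371 g CO₂ ÷ 44.009 g/mol = 0.012204 mol
mol H = 2 × 0.4397 g H₂O ÷ 18.015 g/mol = 0.048815 mol
mol N = 2 × 0.3419 g N₂ ÷ 28.014 g/mol = 0.024409 mol
mass O = 1.514 − (0.14659 + 0.049205 + 0.34190) = 0.97631 g → mol O = 0.97631 ÷ 15.999 = 0.061023 mol
Divide by the smallest (0.012204 mol): C 1.000, H 4.000, N 2.000, O 5.000

CH4N2O5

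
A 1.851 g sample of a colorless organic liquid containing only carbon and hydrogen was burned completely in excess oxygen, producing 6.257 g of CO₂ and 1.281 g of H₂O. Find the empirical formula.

mol C = 6.257 g CO₂ ÷ 44.009 g/mol = 0.14218 mol
mol H = 2 × 1.281 g H₂O ÷ 18.015 g/mol = 0.14221 mol
Divide by the smallest (0.14218 mol): C 1.000, H 1.000

CH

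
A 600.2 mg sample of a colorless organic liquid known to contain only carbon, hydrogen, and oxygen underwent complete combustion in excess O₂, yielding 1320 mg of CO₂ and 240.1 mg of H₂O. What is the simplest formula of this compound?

mol C = 1.320 g CO₂ ÷ 44.009 g/mol = 0.029994 mol
mol H = 2 × 0.2401 g H₂O ÷ 18.015 g/mol = 0.026656 mol
mass O = 0.6002 − (0.36026 + 0.026869) = 0.21307 g → mol O = 0.21307 ÷ 15.999 = 0.013318 mol
Divide by the smallest (0.013318 mol): C 2.252, H 2.001, O 1.000
Multiplying each by 4 gives whole numbers: C 9.01, H 8.01, O 4.00

C9H8O4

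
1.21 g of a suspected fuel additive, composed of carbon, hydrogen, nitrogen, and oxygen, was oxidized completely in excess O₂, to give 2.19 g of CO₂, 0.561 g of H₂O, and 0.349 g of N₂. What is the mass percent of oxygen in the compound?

mol C = 2.19 g CO₂ ÷ 44.009 g/mol = 0.04976 mol
mol H = 2 × 0.561 g H₂O ÷ 18.015 g/mol = 0.06228 mol
mol N = 2 × 0.349 g N₂ ÷ 28.014 g/mol = 0.02492 mol
mass O = 1.21 − (0.5977 + 0.06278 + 0.3490) = 0.2005 g → mol O = 0.2005 ÷ 15.999 = 0.01253 mol
mass % O = 0.2005 g ÷ 1.21 g × 100%

16.6%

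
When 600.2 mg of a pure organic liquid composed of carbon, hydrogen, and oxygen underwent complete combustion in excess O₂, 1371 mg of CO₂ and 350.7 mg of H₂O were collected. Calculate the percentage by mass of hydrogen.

mol C = 1.371 g CO₂ ÷ 44.009 g/mol = 0.031153 mol
mol H = 2 × 0.3507 g H₂O ÷ 18.015 g/mol = 0.038934 mol
mass O = 0.6002 − (0.37418 + 0.039246) = 0.18678 g → mol O = 0.18678 ÷ 15.999 = 0.011674 mol
mass % H = 0.039246 g ÷ 0.6002 g × 100%

6.54%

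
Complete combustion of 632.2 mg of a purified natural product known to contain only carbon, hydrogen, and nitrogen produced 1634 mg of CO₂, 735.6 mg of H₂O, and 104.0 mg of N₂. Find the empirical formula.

mol C = 1.634 g CO₂ ÷ 44.009 g/mol = 0.037129 mol
mol H = 2 × 0.7356 g H₂O ÷ 18.015 g/mol = 0.081665 mol
mol N = 2 × 0.1040 g N₂ ÷ 28.014 g/mol = 0.0074249 mol
Divide by the smallest (0.0074249 mol): C 5.001, H 10.999, N 1.000

C5H11N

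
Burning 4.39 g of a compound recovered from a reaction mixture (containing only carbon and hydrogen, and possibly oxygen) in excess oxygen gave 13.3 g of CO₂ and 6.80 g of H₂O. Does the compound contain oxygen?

mol C = 13.3 g CO₂ ÷ 44.009 g/mol = 0.3022 mol
mol H = 2 × 6.80 g H₂O ÷ 18.015 g/mol = 0.7549 mol
C and H together account for 4.391 g — essentially the entire 4.39 g sample — so the compound contains no oxygen.

no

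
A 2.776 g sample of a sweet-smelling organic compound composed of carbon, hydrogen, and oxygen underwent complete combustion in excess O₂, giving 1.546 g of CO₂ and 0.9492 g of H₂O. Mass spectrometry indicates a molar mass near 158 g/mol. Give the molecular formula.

mol C = 1.546 g CO₂ ÷ 44.009 g/mol = 0.035129 mol
mol H = 2 × 0.9492 g H₂O ÷ 18.015 g/mol = 0.10538 mol
mass O = 2.776 − (0.42194 + 0.10622) = 2.2478 g → mol O = 2.2478 ÷ 15.999 = 0.14050 mol
Divide by the smallest (0.035129 mol): C 1.000, H 3.000, O 3.999
Empirical formula: CH3O4
Empirical-formula mass = 79.03 g/mol; 158 ÷ 79.03 ≈ 2, so the molecular formula is C2H6O8.

C2H6O8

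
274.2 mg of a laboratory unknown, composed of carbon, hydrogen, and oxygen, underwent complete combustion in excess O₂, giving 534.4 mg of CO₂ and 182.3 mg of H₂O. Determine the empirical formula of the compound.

C9H15O5

mol C = 0.5344 g CO₂ ÷ 44.009 g/mol = 0.012143 mol
mol H = 2 × 0.1823 g H₂O ÷ 18.015 g/mol = 0.020239 mol
mass O = 0.2742 − (0.14585 + 0.020401) = 0.10795 g → mol O = 0.10795 ÷ 15.999 = 0.0067473 mol
Divide by the smallest (0.0067473 mol): C 1.800, H 3.000, O 1.000
Multiplying each by 5 gives whole numbers: C 9.00, H 15.00, O 5.00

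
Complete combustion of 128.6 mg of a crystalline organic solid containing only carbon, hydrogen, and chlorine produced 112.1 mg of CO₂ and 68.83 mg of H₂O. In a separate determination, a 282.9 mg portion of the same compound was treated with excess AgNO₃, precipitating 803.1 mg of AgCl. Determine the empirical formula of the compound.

mol C = 0.1121 g CO₂ ÷ 44.009 g/mol = 0.0025472 mol
mol H = 2 × 0.06883 g H₂O ÷ 18.015 g/mol = 0.0076414 mol
From the AgCl data: mol Cl per gram of compound = (0.8031 ÷ 143.318) ÷ 0.2829 = 0.019808 mol/g, so in the 0.1286 g combustion sample mol Cl = 0.0025473 mol
Divide by the smallest (0.0025472 mol): C 1.000, H 3.000, Cl 1.000

CH3Cl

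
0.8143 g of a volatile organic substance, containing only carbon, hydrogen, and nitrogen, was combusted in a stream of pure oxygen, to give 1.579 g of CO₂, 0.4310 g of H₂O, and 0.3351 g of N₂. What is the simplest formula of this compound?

mol C = 1.579 g CO₂ ÷ 44.009 g/mol = 0.035879 mol
mol H = 2 × 0.4310 g H₂O ÷ 18.015 g/mol = 0.047849 mol
mol N = 2 × 0.3351 g N₂ ÷ 28.014 g/mol = 0.023924 mol
Divide by the smallest (0.023924 mol): C 1.500, H 2.000, N 1.000
Multiplying each by 2 gives whole numbers: C 3.00, H 4.00, N 2.00

C3H4N2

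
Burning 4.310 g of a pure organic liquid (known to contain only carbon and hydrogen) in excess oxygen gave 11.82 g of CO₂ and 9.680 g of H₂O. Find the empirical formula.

mol C = 11.82 g CO₂ ÷ 44.009 g/mol = 0.26858 mol
mol H = 2 × 9.680 g H₂O ÷ 18.015 g/mol = 1.0747 mol
Divide by the smallest (0.26858 mol): C 1.000, H 4.001

CH4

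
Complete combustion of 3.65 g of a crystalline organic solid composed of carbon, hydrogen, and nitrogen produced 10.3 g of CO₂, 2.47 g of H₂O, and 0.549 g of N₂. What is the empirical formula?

C6H7N

mol C = 10.3 g CO₂ ÷ 44.009 g/mol = 0.2340 mol
mol H = 2 × 2.47 g H₂O ÷ 18.015 g/mol = 0.2742 mol
mol N = 2 × 0.549 g N₂ ÷ 28.014 g/mol = 0.03919 mol
Divide by the smallest (0.03919 mol): C 5.971, H 6.996, N 1.000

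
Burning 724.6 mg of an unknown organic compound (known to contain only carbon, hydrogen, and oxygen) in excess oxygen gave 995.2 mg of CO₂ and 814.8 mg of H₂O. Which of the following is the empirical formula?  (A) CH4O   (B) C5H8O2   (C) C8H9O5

mol C = 0.9952 g CO₂ ÷ 44.009 g/mol = 0.022614 mol
mol H = 2 × 0.8148 g H₂O ÷ 18.015 g/mol = 0.090458 mol
mass O = 0.7246 − (0.27161 + 0.091182) = 0.36181 g → mol O = 0.36181 ÷ 15.999 = 0.022614 mol
Divide by the smallest (0.022614 mol): C 1.000, H 4.000, O 1.000

(A) CH4O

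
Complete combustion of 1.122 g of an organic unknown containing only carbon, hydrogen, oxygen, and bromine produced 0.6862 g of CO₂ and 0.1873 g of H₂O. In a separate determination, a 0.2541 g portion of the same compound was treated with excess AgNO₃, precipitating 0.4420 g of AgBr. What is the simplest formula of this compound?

mol C = 0.6862 g CO₂ ÷ 44.009 g/mol = 0.015592 mol
mol H = 2 × 0.1873 g H₂O ÷ 18.015 g/mol = 0.020794 mol
From the AgBr data: mol Br per gram of compound = (0.4420 ÷ 187.772) ÷ 0.2541 = 0.0092637 mol/g, so in the 1.122 g combustion sample mol Br = 0.010394 mol
mass O = 1.122 − (0.18728 + 0.020960 + 0.83052) = 0.083245 g → mol O = 0.083245 ÷ 15.999 = 0.0052031 mol
Divide by the smallest (0.0052031 mol): C 2.997, H 3.996, Br 1.998, O 1.000

C3H4Br2O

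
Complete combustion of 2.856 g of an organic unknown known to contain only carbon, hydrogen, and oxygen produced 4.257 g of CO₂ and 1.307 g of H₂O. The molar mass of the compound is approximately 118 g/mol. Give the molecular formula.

mol C = 4.257 g CO₂ ÷ 44.009 g/mol = 0.096730 mol
mol H = 2 × 1.307 g H₂O ÷ 18.015 g/mol = 0.14510 mol
mass O = 2.856 − (1.1618 + 0.14626) = 1.5479 g → mol O = 1.5479 ÷ 15.999 = 0.096751 mol
Divide by the smallest (0.096730 mol): C 1.000, H 1.500, O 1.000
Multiplying each by 2 gives whole numbers: C 2.00, H 3.00, O 2.00
Empirical formula: C2H3O2
Empirical-formula mass = 59.04 g/mol; 118 ÷ 59.04 ≈ 2, so the molecular formula is C4H6O4.

C4H6O4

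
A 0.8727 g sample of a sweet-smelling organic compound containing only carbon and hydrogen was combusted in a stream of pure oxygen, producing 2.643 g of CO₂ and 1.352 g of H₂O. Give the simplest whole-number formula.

mol C = 2.643 g CO₂ ÷ 44.009 g/mol = 0.060056 mol
mol H = 2 × 1.352 g H₂O ÷ 18.015 g/mol = 0.15010 mol
Divide by the smallest (0.060056 mol): C 1.000, H 2.499
Multiplying each by 2 gives whole numbers: C 2.00, H 5.00

C2H5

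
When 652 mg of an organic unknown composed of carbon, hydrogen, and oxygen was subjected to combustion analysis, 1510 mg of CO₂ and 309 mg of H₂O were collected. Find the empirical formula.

C8H8O3

mol C = 1.51 g CO₂ ÷ 44.009 g/mol = 0.03431 mol
mol H = 2 × 0.309 g H₂O ÷ 18.015 g/mol = 0.03430 mol
mass O = 0.652 − (0.4121 + 0.03458) = 0.2053 g → mol O = 0.2053 ÷ 15.999 = 0.01283 mol
Divide by the smallest (0.01283 mol): C 2.674, H 2.673, O 1.000
Multiplying each by 3 gives whole numbers: C 8.02, H 8.02, O 3.00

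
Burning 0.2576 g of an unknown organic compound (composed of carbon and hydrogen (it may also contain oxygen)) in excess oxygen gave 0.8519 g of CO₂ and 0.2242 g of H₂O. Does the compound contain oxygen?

no

mol C = 0.8519 g CO₂ ÷ 44.009 g/mol = 0.019357 mol
mol H = 2 × 0.2242 g H₂O ÷ 18.015 g/mol = 0.024890 mol
C and H together account for 0.25759 g — essentially the entire 0.2576 g sample — so the compound contains no oxygen.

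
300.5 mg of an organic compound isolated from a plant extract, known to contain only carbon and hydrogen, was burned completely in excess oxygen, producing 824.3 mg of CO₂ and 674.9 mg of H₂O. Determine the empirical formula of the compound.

CH4

mol C = 0.8243 g CO₂ ÷ 44.009 g/mol = 0.018730 mol
mol H = 2 × 0.6749 g H₂O ÷ 18.015 g/mol = 0.074926 mol
Divide by the smallest (0.018730 mol): C 1.000, H 4.000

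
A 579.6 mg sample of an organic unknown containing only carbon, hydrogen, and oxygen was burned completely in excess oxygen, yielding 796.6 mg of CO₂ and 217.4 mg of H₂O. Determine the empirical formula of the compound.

C6H8O7

mol C = 0.7966 g CO₂ ÷ 44.009 g/mol = 0.018101 mol
mol H = 2 × 0.2174 g H₂O ÷ 18.015 g/mol = 0.024135 mol
mass O = 0.5796 − (0.21741 + 0.024329) = 0.33786 g → mol O = 0.33786 ÷ 15.999 = 0.021118 mol
Divide by the smallest (0.018101 mol): C 1.000, H 1.333, O 1.167
Multiplying each by 6 gives whole numbers: C 6.00, H 8.00, O 7.00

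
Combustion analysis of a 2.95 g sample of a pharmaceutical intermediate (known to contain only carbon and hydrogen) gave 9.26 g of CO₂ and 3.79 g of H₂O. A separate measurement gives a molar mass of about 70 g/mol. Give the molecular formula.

mol C = 9.26 g CO₂ ÷ 44.009 g/mol = 0.2104 mol
mol H = 2 × 3.79 g H₂O ÷ 18.015 g/mol = 0.4208 mol
Divide by the smallest (0.2104 mol): C 1.000, H 2.000
Empirical formula: CH2
Empirical-formula mass = 14.03 g/mol; 70 ÷ 14.03 ≈ 5, so the molecular formula is C5H10.

C5H10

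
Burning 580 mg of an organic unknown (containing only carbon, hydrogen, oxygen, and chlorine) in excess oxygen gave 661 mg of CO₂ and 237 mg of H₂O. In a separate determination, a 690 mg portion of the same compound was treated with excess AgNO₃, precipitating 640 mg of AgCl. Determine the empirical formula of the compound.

C4H7ClO4

mol C = 0.661 g CO₂ ÷ 44.009 g/mol = 0.01502 mol
mol H = 2 × 0.237 g H₂O ÷ 18.015 g/mol = 0.02631 mol
From the AgCl data: mol Cl per gram of compound = (0.640 ÷ 143.318) ÷ 0.690 = 0.006472 mol/g, so in the 0.580 g combustion sample mol Cl = 0.003754 mol
mass O = 0.580 − (0.1804 + 0.02652 + 0.1331) = 0.2400 g → mol O = 0.2400 ÷ 15.999 = 0.01500 mol
Divide by the smallest (0.003754 mol): C 4.001, H 7.009, Cl 1.000, O 3.996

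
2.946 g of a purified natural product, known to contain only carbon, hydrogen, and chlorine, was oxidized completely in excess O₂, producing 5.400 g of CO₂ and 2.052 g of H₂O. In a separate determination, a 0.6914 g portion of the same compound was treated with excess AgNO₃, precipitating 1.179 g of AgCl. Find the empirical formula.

C7H13Cl2

mol C = 5.400 g CO₂ ÷ 44.009 g/mol = 0.12270 mol
mol H = 2 × 2.052 g H₂O ÷ 18.015 g/mol = 0.22781 mol
From the AgCl data: mol Cl per gram of compound = (1.179 ÷ 143.318) ÷ 0.6914 = 0.011898 mol/g, so in the 2.946 g combustion sample mol Cl = 0.035052 mol
Divide by the smallest (0.035052 mol): C 3.501, H 6.499, Cl 1.000
Multiplying each by 2 gives whole numbers: C 7.00, H 13.00, Cl 2.00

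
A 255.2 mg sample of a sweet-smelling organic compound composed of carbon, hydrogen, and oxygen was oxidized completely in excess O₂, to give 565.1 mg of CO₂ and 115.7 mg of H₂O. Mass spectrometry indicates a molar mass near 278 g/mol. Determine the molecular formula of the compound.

C14H14O6

mol C = 0.5651 g CO₂ ÷ 44.009 g/mol = 0.012841 mol
mol H = 2 × 0.1157 g H₂O ÷ 18.015 g/mol = 0.012845 mol
mass O = 0.2552 − (0.15423 + 0.012948) = 0.088024 g → mol O = 0.088024 ÷ 15.999 = 0.0055019 mol
Divide by the smallest (0.0055019 mol): C 2.334, H 2.335, O 1.000
Multiplying each by 3 gives whole numbers: C 7.00, H 7.00, O 3.00
Empirical formula: C7H7O3
Empirical-formula mass = 139.13 g/mol; 278 ÷ 139.13 ≈ 2, so the molecular formula is C14H14O6.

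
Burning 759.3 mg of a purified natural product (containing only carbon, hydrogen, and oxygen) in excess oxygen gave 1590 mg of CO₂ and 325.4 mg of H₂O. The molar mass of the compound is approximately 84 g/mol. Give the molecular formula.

mol C = 1.590 g CO₂ ÷ 44.009 g/mol = 0.036129 mol
mol H = 2 × 0.3254 g H₂O ÷ 18.015 g/mol = 0.036125 mol
mass O = 0.7593 − (0.43395 + 0.036414) = 0.28894 g → mol O = 0.28894 ÷ 15.999 = 0.018060 mol
Divide by the smallest (0.018060 mol): C 2.001, H 2.000, O 1.000
Empirical formula: C2H2O
Empirical-formula mass = 42.04 g/mol; 84 ÷ 42.04 ≈ 2, so the molecular formula is C4H4O2.

C4H4O2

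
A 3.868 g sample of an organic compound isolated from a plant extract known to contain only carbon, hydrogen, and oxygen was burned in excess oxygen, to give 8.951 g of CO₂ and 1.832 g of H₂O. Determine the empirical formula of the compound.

mol C = 8.951 g CO₂ ÷ 44.009 g/mol = 0.20339 mol
mol H = 2 × 1.832 g H₂O ÷ 18.015 g/mol = 0.20339 mol
mass O = 3.868 − (2.4429 + 0.20501) = 1.2201 g → mol O = 1.2201 ÷ 15.999 = 0.076259 mol
Divide by the smallest (0.076259 mol): C 2.667, H 2.667, O 1.000
Multiplying each by 3 gives whole numbers: C 8.00, H 8.00, O 3.00

C8H8O3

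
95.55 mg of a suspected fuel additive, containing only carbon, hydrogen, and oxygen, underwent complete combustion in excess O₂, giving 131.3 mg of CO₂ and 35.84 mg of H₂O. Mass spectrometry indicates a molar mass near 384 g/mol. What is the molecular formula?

C12H16O14

mol C = 0.1313 g CO₂ ÷ 44.009 g/mol = 0.0029835 mol
mol H = 2 × 0.03584 g H₂O ÷ 18.015 g/mol = 0.0039789 mol
mass O = 0.09555 − (0.035835 + 0.0040107) = 0.055705 g → mol O = 0.055705 ÷ 15.999 = 0.0034818 mol
Divide by the smallest (0.0029835 mol): C 1.000, H 1.334, O 1.167
Multiplying each by 6 gives whole numbers: C 6.00, H 8.00, O 7.00
Empirical formula: C6H8O7
Empirical-formula mass = 192.12 g/mol; 384 ÷ 192.12 ≈ 2, so the molecular formula is C12H16O14.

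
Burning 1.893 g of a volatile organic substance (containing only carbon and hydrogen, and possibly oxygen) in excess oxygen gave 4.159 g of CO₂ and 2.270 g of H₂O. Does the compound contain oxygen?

yes

mol C = 4.159 g CO₂ ÷ 44.009 g/mol = 0.094503 mol
mol H = 2 × 2.270 g H₂O ÷ 18.015 g/mol = 0.25201 mol
C and H account for only 1.3891 g of the 1.893 g sample; the remaining 0.50389 g must be oxygen.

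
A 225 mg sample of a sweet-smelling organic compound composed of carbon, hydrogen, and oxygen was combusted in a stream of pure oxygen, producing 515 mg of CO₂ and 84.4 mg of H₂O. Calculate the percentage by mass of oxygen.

mol C = 0.515 g CO₂ ÷ 44.009 g/mol = 0.01170 mol
mol H = 2 × 0.0844 g H₂O ÷ 18.015 g/mol = 0.009370 mol
mass O = 0.225 − (0.1406 + 0.009445) = 0.07500 g → mol O = 0.07500 ÷ 15.999 = 0.004688 mol
mass % O = 0.07500 g ÷ 0.225 g × 100%

33.3%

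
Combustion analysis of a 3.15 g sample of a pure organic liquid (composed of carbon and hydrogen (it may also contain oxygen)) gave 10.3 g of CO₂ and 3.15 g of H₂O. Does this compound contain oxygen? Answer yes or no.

no

mol C = 10.3 g CO₂ ÷ 44.009 g/mol = 0.2340 mol
mol H = 2 × 3.15 g H₂O ÷ 18.015 g/mol = 0.3497 mol
C and H together account for 3.164 g — essentially the entire 3.15 g sample — so the compound contains no oxygen.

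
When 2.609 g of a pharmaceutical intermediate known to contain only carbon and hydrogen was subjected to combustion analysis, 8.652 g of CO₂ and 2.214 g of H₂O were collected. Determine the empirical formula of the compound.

C4H5

mol C = 8.652 g CO₂ ÷ 44.009 g/mol = 0.19660 mol
mol H = 2 × 2.214 g H₂O ÷ 18.015 g/mol = 0.24580 mol
Divide by the smallest (0.19660 mol): C 1.000, H 1.250
Multiplying each by 4 gives whole numbers: C 4.00, H 5.00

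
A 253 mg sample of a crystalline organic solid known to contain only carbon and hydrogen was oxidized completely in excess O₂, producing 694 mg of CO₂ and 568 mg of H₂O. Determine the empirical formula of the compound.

mol C = 0.694 g CO₂ ÷ 44.009 g/mol = 0.01577 mol
mol H = 2 × 0.568 g H₂O ÷ 18.015 g/mol = 0.06306 mol
Divide by the smallest (0.01577 mol): C 1.000, H 3.999

CH4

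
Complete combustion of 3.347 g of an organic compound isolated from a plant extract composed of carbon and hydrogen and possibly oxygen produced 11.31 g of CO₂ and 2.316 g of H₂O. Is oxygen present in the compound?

mol C = 11.31 g CO₂ ÷ 44.009 g/mol = 0.25699 mol
mol H = 2 × 2.316 g H₂O ÷ 18.015 g/mol = 0.25712 mol
C and H together account for 3.3459 g — essentially the entire 3.347 g sample — so the compound contains no oxygen.

no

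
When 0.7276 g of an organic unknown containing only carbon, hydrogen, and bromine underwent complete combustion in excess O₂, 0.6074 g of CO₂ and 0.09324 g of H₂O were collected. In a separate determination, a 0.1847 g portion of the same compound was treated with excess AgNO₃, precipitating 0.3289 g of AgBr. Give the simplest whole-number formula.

mol C = 0.6074 g CO₂ ÷ 44.009 g/mol = 0.013802 mol
mol H = 2 × 0.09324 g H₂O ÷ 18.015 g/mol = 0.010351 mol
From the AgBr data: mol Br per gram of compound = (0.3289 ÷ 187.772) ÷ 0.1847 = 0.0094834 mol/g, so in the 0.7276 g combustion sample mol Br = 0.0069002 mol
Divide by the smallest (0.0069002 mol): C 2.000, H 1.500, Br 1.000
Multiplying each by 2 gives whole numbers: C 4.00, H 3.00, Br 2.00

C4H3Br2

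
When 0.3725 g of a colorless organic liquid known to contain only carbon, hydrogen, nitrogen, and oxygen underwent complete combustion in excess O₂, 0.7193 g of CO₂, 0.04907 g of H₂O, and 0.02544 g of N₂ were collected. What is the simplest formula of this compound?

C9H3NO5

mol C = 0.7193 g CO₂ ÷ 44.009 g/mol = 0.016344 mol
mol H = 2 × 0.04907 g H₂O ÷ 18.015 g/mol = 0.0054477 mol
mol N = 2 × 0.02544 g N₂ ÷ 28.014 g/mol = 0.0018162 mol
mass O = 0.3725 − (0.19631 + 0.0054913 + 0.025440) = 0.14526 g → mol O = 0.14526 ÷ 15.999 = 0.0090791 mol
Divide by the smallest (0.0018162 mol): C 8.999, H 2.999, N 1.000, O 4.999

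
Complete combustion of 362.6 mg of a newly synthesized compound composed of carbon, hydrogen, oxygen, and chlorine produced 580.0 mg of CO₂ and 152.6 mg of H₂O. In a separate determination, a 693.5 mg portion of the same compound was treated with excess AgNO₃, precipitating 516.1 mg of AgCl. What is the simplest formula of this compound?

mol C = 0.5800 g CO₂ ÷ 44.009 g/mol = 0.013179 mol
mol H = 2 × 0.1526 g H₂O ÷ 18.015 g/mol = 0.016941 mol
From the AgCl data: mol Cl per gram of compound = (0.5161 ÷ 143.318) ÷ 0.6935 = 0.0051926 mol/g, so in the 0.3626 g combustion sample mol Cl = 0.0018828 mol
mass O = 0.3626 − (0.15829 + 0.017077 + 0.066747) = 0.12048 g → mol O = 0.12048 ÷ 15.999 = 0.0075306 mol
Divide by the smallest (0.0018828 mol): C 7.000, H 8.998, Cl 1.000, O 4.000

C7H9ClO4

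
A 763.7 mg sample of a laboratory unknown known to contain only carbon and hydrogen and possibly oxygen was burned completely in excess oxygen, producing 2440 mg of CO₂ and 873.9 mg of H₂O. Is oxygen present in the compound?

no

mol C = 2.440 g CO₂ ÷ 44.009 g/mol = 0.055443 mol
mol H = 2 × 0.8739 g H₂O ÷ 18.015 g/mol = 0.097019 mol
C and H together account for 0.76372 g — essentially the entire 0.7637 g sample — so the compound contains no oxygen.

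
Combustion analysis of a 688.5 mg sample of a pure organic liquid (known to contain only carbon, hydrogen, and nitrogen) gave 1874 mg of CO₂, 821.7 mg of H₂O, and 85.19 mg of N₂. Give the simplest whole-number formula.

C7H15N

mol C = 1.874 g CO₂ ÷ 44.009 g/mol = 0.042582 mol
mol H = 2 × 0.8217 g H₂O ÷ 18.015 g/mol = 0.091224 mol
mol N = 2 × 0.08519 g N₂ ÷ 28.014 g/mol = 0.0060820 mol
Divide by the smallest (0.0060820 mol): C 7.001, H 14.999, N 1.000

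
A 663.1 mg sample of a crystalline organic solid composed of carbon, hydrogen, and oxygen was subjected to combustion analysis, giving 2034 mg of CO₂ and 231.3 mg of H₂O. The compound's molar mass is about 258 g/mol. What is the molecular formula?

mol C = 2.034 g CO₂ ÷ 44.009 g/mol = 0.046218 mol
mol H = 2 × 0.2313 g H₂O ÷ 18.015 g/mol = 0.025679 mol
mass O = 0.6631 − (0.55512 + 0.025884) = 0.082094 g → mol O = 0.082094 ÷ 15.999 = 0.0051312 mol
Divide by the smallest (0.0051312 mol): C 9.007, H 5.004, O 1.000
Empirical formula: C9H5O
Empirical-formula mass = 129.14 g/mol; 258 ÷ 129.14 ≈ 2, so the molecular formula is C18H10O2.

C18H10O2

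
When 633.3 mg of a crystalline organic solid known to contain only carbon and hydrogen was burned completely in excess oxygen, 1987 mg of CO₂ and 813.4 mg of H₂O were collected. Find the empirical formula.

mol C = 1.987 g CO₂ ÷ 44.009 g/mol = 0.045150 mol
mol H = 2 × 0.8134 g H₂O ÷ 18.015 g/mol = 0.090303 mol
Divide by the smallest (0.045150 mol): C 1.000, H 2.000

CH2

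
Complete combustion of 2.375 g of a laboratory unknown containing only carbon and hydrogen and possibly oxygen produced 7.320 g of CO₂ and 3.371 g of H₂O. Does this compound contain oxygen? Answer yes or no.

mol C = 7.320 g CO₂ ÷ 44.009 g/mol = 0.16633 mol
mol H = 2 × 3.371 g H₂O ÷ 18.015 g/mol = 0.37424 mol
C and H together account for 2.3750 g — essentially the entire 2.375 g sample — so the compound contains no oxygen.

no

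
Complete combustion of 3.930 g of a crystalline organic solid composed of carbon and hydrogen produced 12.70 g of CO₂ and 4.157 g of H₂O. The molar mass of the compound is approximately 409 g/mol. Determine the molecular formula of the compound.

C30H48

mol C = 12.70 g CO₂ ÷ 44.009 g/mol = 0.28858 mol
mol H = 2 × 4.157 g H₂O ÷ 18.015 g/mol = 0.46150 mol
Divide by the smallest (0.28858 mol): C 1.000, H 1.599
Multiplying each by 5 gives whole numbers: C 5.00, H 8.00
Empirical formula: C5H8
Empirical-formula mass = 68.12 g/mol; 409 ÷ 68.12 ≈ 6, so the molecular formula is C30H48.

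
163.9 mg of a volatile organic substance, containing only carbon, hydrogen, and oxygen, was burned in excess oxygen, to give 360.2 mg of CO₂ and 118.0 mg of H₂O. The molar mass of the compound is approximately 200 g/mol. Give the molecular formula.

C10H16O4

mol C = 0.3602 g CO₂ ÷ 44.009 g/mol = 0.0081847 mol
mol H = 2 × 0.1180 g H₂O ÷ 18.015 g/mol = 0.013100 mol
mass O = 0.1639 − (0.098306 + 0.013205) = 0.052389 g → mol O = 0.052389 ÷ 15.999 = 0.0032745 mol
Divide by the smallest (0.0032745 mol): C 2.500, H 4.001, O 1.000
Multiplying each by 2 gives whole numbers: C 5.00, H 8.00, O 2.00
Empirical formula: C5H8O2
Empirical-formula mass = 100.12 g/mol; 200 ÷ 100.12 ≈ 2, so the molecular formula is C10H16O4.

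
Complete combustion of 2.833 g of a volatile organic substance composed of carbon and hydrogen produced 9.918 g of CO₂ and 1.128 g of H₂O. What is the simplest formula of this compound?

mol C = 9.918 g CO₂ ÷ 44.009 g/mol = 0.22536 mol
mol H = 2 × 1.128 g H₂O ÷ 18.015 g/mol = 0.12523 mol
Divide by the smallest (0.12523 mol): C 1.800, H 1.000
Multiplying each by 5 gives whole numbers: C 9.00, H 5.00

C9H5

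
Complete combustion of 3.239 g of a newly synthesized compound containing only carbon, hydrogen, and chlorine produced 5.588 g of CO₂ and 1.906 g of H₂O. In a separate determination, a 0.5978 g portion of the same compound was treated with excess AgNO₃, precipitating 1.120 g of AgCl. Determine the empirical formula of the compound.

mol C = 5.588 g CO₂ ÷ 44.009 g/mol = 0.12697 mol
mol H = 2 × 1.906 g H₂O ÷ 18.015 g/mol = 0.21160 mol
From the AgCl data: mol Cl per gram of compound = (1.120 ÷ 143.318) ÷ 0.5978 = 0.013073 mol/g, so in the 3.239 g combustion sample mol Cl = 0.042342 mol
Divide by the smallest (0.042342 mol): C 2.999, H 4.997, Cl 1.000

C3H5Cl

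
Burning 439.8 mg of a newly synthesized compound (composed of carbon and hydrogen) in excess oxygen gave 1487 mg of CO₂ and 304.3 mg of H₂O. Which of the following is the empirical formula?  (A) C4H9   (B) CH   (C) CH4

mol C = 1.487 g CO₂ ÷ 44.009 g/mol = 0.033789 mol
mol H = 2 × 0.3043 g H₂O ÷ 18.015 g/mol = 0.033783 mol
Divide by the smallest (0.033783 mol): C 1.000, H 1.000

(B) CH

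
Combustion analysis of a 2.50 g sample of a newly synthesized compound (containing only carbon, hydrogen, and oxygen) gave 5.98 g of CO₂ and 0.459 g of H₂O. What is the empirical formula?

C8H3O3

mol C = 5.98 g CO₂ ÷ 44.009 g/mol = 0.1359 mol
mol H = 2 × 0.459 g H₂O ÷ 18.015 g/mol = 0.05096 mol
mass O = 2.50 − (1.632 + 0.05137) = 0.8166 g → mol O = 0.8166 ÷ 15.999 = 0.05104 mol
Divide by the smallest (0.05096 mol): C 2.667, H 1.000, O 1.002
Multiplying each by 3 gives whole numbers: C 8.00, H 3.00, O 3.00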